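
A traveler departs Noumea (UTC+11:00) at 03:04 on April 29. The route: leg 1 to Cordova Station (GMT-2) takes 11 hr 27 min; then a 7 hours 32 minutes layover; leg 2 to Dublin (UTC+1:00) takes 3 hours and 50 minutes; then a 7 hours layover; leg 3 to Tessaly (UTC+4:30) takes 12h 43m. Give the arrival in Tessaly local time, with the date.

Convert departure to UTC: 03:04 − 11:00 = 16:04 UTC on Apr 28.
Add 11 hours 27 minutes leg 1 → 03:31 UTC (Apr 29).
Add 7 hours and 32 minutes layover in Cordova Station → 11:03 UTC.
Add 3 hours 50 minutes leg 2 → 14:53 UTC.
Add 7 hours layover in Dublin → 21:53 UTC.
Add 12 hours and 43 minutes leg 3 → 10:36 UTC (Apr 30).
Tessaly is UTC+4:30, so local arrival = 10:36 + 4:30 = 15:06 on Apr 30.

15:06 on April 30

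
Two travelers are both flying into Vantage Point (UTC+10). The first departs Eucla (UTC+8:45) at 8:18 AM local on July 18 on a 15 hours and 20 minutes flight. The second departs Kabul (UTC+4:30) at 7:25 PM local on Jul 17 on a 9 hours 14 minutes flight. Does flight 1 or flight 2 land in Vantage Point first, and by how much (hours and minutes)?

Flight 1 in UTC: 8:18 AM − 8:45 = 11:33 PM on Jul 17.
+15 hours and 20 minutes → arrive 2:53 PM UTC on Jul 18.
Flight 2 in UTC: 7:25 PM − 4:30 = 2:55 PM on Jul 17.
+9 hours 14 minutes → arrive 12:09 AM UTC on Jul 18.
Flight 2 lands earlier by 14 hours 44 minutes.

the second, by 14 hours 44 minutes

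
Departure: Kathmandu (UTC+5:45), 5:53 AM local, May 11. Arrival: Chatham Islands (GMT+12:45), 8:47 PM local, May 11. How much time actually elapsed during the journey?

7 hours 54 minutes

Departure in UTC: 5:53 AM − 5:45 = 12:08 AM on May 11.
Arrival in UTC: 8:47 PM − 12:45 = 8:02 AM on May 11.
Elapsed = 8:02 AM − 12:08 AM = 7 hours 54 minutes.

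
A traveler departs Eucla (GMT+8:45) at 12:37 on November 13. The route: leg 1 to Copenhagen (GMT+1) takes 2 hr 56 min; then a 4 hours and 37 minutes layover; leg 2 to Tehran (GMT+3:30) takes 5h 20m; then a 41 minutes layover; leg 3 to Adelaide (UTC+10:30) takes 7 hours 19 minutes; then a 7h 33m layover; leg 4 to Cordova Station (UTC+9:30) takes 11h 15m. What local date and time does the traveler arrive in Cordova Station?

05:03 on November 15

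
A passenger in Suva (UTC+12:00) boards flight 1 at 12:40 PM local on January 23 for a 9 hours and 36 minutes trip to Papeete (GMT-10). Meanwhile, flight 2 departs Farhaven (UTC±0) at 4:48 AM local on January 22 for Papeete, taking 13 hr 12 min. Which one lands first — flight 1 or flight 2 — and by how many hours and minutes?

the second, by 16 hours 16 minutes

Flight 1 in UTC: 12:40 PM − 12:00 = 12:40 AM on Jan 23.
+9 hours 36 minutes → arrive 10:16 AM UTC on Jan 23.
Flight 2 departs at 4:48 AM UTC (Jan 22).
+13 hours and 12 minutes → arrive 6:00 PM UTC on Jan 22.
Flight 2 lands earlier by 16 hours 16 minutes.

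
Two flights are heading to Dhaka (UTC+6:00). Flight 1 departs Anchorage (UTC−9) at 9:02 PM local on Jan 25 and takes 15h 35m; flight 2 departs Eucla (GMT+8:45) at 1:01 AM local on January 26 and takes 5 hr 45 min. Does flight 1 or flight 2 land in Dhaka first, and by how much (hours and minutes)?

Flight 1 in UTC: 9:02 PM + 9:00 = 6:02 AM on Jan 26.
+15 hours 35 minutes → arrive 9:37 PM UTC on Jan 26.
Flight 2 in UTC: 1:01 AM − 8:45 = 4:16 PM on Jan 25.
+5 hours 45 minutes → arrive 10:01 PM UTC on Jan 25.
Flight 2 lands earlier by 23 hours 36 minutes.

the second, by 23 hours 36 minutes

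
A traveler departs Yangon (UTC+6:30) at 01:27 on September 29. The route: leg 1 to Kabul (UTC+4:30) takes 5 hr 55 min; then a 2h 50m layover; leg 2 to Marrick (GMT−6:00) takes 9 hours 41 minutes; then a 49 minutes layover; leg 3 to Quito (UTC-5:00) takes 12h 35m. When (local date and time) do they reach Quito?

Convert departure to UTC: 01:27 − 6:30 = 18:57 UTC on Sep 28.
Add 5 hours 55 minutes leg 1 → 00:52 UTC (Sep 29).
Add 2 hours and 50 minutes layover in Kabul → 03:42 UTC.
Add 9 hours and 41 minutes leg 2 → 13:23 UTC.
Add 49 minutes layover in Marrick → 14:12 UTC.
Add 12 hours 35 minutes leg 3 → 02:47 UTC (Sep 30).
Quito is UTC−5:00, so local arrival = 02:47 − 5:00 = 21:47 on Sep 29.

21:47 on Sep 29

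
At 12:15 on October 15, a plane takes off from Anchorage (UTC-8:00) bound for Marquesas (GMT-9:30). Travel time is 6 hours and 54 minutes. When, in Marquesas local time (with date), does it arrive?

Marquesas is 1:30 behind Anchorage.
After 6 hours 54 minutes it is 19:09 in Anchorage.
Shift by the zone difference: 19:09 − 1:30 = 17:39 on Oct 15 in Marquesas.

17:39 on October 15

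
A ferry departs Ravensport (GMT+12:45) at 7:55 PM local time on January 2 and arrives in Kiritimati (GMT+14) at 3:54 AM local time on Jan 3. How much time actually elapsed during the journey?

6 hours 44 minutes

Kiritimati is 1:15 ahead of Ravensport.
Clock-face elapsed time (ignoring zones) is 7 hours 59 minutes.
Actual elapsed = 7 hours 59 minutes − 1:15 = 6 hours 44 minutes.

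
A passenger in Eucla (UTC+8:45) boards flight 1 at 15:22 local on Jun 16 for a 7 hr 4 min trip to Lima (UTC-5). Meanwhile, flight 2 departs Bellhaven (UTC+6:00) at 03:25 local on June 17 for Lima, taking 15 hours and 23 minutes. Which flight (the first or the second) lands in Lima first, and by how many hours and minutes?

Flight 1 in UTC: 15:22 − 8:45 = 06:37 on Jun 16.
+7 hours 4 minutes → arrive 13:41 UTC on Jun 16.
Flight 2 in UTC: 03:25 − 6:00 = 21:25 on Jun 16.
+15 hours and 23 minutes → arrive 12:48 UTC on Jun 17.
Flight 1 lands earlier by 23 hours 7 minutes.

the first, by 23 hours 7 minutes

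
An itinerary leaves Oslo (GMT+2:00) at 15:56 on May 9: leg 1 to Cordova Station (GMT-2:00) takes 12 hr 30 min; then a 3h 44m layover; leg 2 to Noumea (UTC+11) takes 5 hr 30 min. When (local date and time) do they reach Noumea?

22:40 on May 10

Convert departure to UTC: 15:56 − 2:00 = 13:56 UTC on May 9.
Add 12 hours 30 minutes leg 1 → 02:26 UTC (May 10).
Add 3 hours and 44 minutes layover in Cordova Station → 06:10 UTC.
Add 5 hours 30 minutes leg 2 → 11:40 UTC.
Noumea is UTC+11:00, so local arrival = 11:40 + 11:00 = 22:40 on May 10.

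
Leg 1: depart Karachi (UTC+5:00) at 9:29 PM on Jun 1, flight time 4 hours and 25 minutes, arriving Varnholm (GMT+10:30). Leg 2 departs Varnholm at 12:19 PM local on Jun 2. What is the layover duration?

Convert departure to UTC: 9:29 PM − 5:00 = 4:29 PM UTC on Jun 1.
Add 4 hours and 25 minutes flight time → 8:54 PM UTC.
Varnholm is UTC+10:30, so local arrival = 8:54 PM + 10:30 = 7:24 AM on Jun 2.
Layover = 12:19 PM − 7:24 AM = 4 hours 55 minutes.

4 hours 55 minutes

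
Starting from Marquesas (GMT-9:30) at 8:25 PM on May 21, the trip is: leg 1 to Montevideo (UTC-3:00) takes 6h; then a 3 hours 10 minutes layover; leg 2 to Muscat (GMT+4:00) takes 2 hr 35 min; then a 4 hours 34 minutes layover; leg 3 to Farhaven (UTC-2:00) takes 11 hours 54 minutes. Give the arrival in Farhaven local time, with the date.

8:08 AM on May 23

Convert departure to UTC: 8:25 PM + 9:30 = 5:55 AM UTC on May 22.
Add 6 hours leg 1 → 11:55 AM UTC.
Add 3 hours and 10 minutes layover in Montevideo → 3:05 PM UTC.
Add 2 hours and 35 minutes leg 2 → 5:40 PM UTC.
Add 4 hours and 34 minutes layover in Muscat → 10:14 PM UTC.
Add 11 hours 54 minutes leg 3 → 10:08 AM UTC (May 23).
Farhaven is UTC−2:00, so local arrival = 10:08 AM − 2:00 = 8:08 AM on May 23.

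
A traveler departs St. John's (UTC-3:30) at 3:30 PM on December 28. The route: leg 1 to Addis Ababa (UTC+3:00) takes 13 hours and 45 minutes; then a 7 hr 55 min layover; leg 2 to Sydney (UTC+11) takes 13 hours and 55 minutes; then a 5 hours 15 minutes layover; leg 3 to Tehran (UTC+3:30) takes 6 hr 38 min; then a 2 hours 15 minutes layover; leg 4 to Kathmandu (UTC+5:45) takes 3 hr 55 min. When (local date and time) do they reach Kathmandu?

6:23 AM on December 31

Convert departure to UTC: 3:30 PM + 3:30 = 7:00 PM UTC on Dec 28.
Add 13 hours and 45 minutes leg 1 → 8:45 AM UTC (Dec 29).
Add 7 hours and 55 minutes layover in Addis Ababa → 4:40 PM UTC.
Add 13 hours 55 minutes leg 2 → 6:35 AM UTC (Dec 30).
Add 5 hours 15 minutes layover in Sydney → 11:50 AM UTC.
Add 6 hours 38 minutes leg 3 → 6:28 PM UTC.
Add 2 hours 15 minutes layover in Tehran → 8:43 PM UTC.
Add 3 hours 55 minutes leg 4 → 12:38 AM UTC (Dec 31).
Kathmandu is UTC+5:45, so local arrival = 12:38 AM + 5:45 = 6:23 AM on Dec 31.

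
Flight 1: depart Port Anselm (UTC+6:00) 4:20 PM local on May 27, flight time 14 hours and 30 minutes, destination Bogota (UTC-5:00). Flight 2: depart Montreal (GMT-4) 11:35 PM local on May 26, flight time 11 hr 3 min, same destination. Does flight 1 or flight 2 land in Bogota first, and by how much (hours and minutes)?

Flight 1 in UTC: 4:20 PM − 6:00 = 10:20 AM on May 27.
+14 hours and 30 minutes → arrive 12:50 AM UTC on May 28.
Flight 2 in UTC: 11:35 PM + 4:00 = 3:35 AM on May 27.
+11 hours 3 minutes → arrive 2:38 PM UTC on May 27.
Flight 2 lands earlier by 10 hours 12 minutes.

the second, by 10 hours 12 minutes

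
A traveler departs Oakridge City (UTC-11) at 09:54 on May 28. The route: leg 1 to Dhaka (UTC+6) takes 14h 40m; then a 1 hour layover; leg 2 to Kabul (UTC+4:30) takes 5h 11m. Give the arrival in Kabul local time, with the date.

22:15 on May 29

Convert departure to UTC: 09:54 + 11:00 = 20:54 UTC on May 28.
Add 14 hours 40 minutes leg 1 → 11:34 UTC (May 29).
Add 1 hour layover in Dhaka → 12:34 UTC.
Add 5 hours 11 minutes leg 2 → 17:45 UTC.
Kabul is UTC+4:30, so local arrival = 17:45 + 4:30 = 22:15 on May 29.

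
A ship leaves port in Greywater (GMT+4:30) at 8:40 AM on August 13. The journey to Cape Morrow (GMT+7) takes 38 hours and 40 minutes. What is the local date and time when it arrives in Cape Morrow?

1:50 AM on August 15

Convert departure to UTC: 8:40 AM − 4:30 = 4:10 AM UTC on Aug 13.
Add 38 hours and 40 minutes travel time → 6:50 PM UTC (Aug 14).
Cape Morrow is UTC+7:00, so local arrival = 6:50 PM + 7:00 = 1:50 AM on Aug 15.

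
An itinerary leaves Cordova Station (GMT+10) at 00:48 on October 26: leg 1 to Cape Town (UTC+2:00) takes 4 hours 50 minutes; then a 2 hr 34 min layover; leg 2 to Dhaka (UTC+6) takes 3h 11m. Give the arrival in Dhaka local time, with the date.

07:23 on October 26

Convert departure to UTC: 00:48 − 10:00 = 14:48 UTC on Oct 25.
Add 4 hours and 50 minutes leg 1 → 19:38 UTC.
Add 2 hours and 34 minutes layover in Cape Town → 22:12 UTC.
Add 3 hours 11 minutes leg 2 → 01:23 UTC (Oct 26).
Dhaka is UTC+6:00, so local arrival = 01:23 + 6:00 = 07:23 on Oct 26.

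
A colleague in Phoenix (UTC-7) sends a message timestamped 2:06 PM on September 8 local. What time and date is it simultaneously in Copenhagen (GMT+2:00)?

In UTC: 2:06 PM + 7:00 = 9:06 PM on Sep 8.
Copenhagen is UTC+2:00: 9:06 PM + 2:00 = 11:06 PM on Sep 8.

11:06 PM on Sep 8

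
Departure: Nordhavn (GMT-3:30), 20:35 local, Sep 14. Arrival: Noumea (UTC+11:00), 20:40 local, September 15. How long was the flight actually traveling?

Departure in UTC: 20:35 + 3:30 = 00:05 on Sep 15.
Arrival in UTC: 20:40 − 11:00 = 09:40 on Sep 15.
Elapsed = 09:40 − 00:05 = 9 hours 35 minutes.

9 hours 35 minutes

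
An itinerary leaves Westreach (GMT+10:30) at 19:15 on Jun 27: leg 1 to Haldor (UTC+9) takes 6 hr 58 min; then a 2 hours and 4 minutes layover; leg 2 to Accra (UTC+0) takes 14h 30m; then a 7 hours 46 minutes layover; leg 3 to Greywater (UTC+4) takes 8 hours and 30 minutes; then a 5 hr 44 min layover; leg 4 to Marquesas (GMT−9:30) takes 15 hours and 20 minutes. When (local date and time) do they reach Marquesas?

12:07 on Jun 29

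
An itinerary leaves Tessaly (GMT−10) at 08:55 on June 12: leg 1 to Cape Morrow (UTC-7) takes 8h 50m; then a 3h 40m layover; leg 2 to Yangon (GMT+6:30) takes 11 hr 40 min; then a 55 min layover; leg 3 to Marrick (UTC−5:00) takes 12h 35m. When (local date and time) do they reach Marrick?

Convert departure to UTC: 08:55 + 10:00 = 18:55 UTC on Jun 12.
Add 8 hours 50 minutes leg 1 → 03:45 UTC (Jun 13).
Add 3 hours 40 minutes layover in Cape Morrow → 07:25 UTC.
Add 11 hours 40 minutes leg 2 → 19:05 UTC.
Add 55 minutes layover in Yangon → 20:00 UTC.
Add 12 hours 35 minutes leg 3 → 08:35 UTC (Jun 14).
Marrick is UTC−5:00, so local arrival = 08:35 − 5:00 = 03:35 on Jun 14.

03:35 on Jun 14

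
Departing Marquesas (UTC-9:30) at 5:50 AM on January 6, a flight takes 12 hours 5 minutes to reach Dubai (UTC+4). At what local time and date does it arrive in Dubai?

Convert departure to UTC: 5:50 AM + 9:30 = 3:20 PM UTC on Jan 6.
Add 12 hours 5 minutes travel time → 3:25 AM UTC (Jan 7).
Dubai is UTC+4:00, so local arrival = 3:25 AM + 4:00 = 7:25 AM on Jan 7.

7:25 AM on Jan 7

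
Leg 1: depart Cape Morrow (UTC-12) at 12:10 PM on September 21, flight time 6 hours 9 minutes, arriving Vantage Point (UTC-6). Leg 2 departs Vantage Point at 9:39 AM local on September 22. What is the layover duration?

Convert departure to UTC: 12:10 PM + 12:00 = 12:10 AM UTC on Sep 22.
Add 6 hours 9 minutes flight time → 6:19 AM UTC.
Vantage Point is UTC−6:00, so local arrival = 6:19 AM − 6:00 = 12:19 AM on Sep 22.
Layover = 9:39 AM − 12:19 AM = 9 hours 20 minutes.

9 hours 20 minutes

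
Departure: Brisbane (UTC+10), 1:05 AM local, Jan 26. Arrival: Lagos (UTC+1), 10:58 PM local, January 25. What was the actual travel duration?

Lagos is 9:00 behind Brisbane.
Clock-face elapsed time (ignoring zones) is −2 hours 7 minutes.
Actual elapsed = −2 hours 7 minutes + 9:00 = 6 hours 53 minutes.

6 hours 53 minutes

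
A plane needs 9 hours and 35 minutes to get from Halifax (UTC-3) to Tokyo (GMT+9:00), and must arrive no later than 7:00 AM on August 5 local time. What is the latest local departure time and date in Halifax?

9:25 AM on August 4

Target arrival in UTC: 7:00 AM − 9:00 = 10:00 PM on Aug 4.
Subtract 9 hours 35 minutes → departure 12:25 PM UTC on Aug 4.
Halifax is UTC−3:00: 12:25 PM − 3:00 = 9:25 AM on Aug 4.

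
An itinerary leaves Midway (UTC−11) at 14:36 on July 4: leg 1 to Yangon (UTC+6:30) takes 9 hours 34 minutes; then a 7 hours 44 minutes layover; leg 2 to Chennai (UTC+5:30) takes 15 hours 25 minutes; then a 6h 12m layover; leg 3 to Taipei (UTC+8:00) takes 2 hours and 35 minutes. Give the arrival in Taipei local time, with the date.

Convert departure to UTC: 14:36 + 11:00 = 01:36 UTC on Jul 5.
Add 9 hours and 34 minutes leg 1 → 11:10 UTC.
Add 7 hours and 44 minutes layover in Yangon → 18:54 UTC.
Add 15 hours 25 minutes leg 2 → 10:19 UTC (Jul 6).
Add 6 hours and 12 minutes layover in Chennai → 16:31 UTC.
Add 2 hours 35 minutes leg 3 → 19:06 UTC.
Taipei is UTC+8:00, so local arrival = 19:06 + 8:00 = 03:06 on Jul 7.

03:06 on July 7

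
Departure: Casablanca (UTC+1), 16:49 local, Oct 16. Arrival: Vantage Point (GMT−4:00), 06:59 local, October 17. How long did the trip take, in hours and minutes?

19 hours 10 minutes

Departure in UTC: 16:49 − 1:00 = 15:49 on Oct 16.
Arrival in UTC: 06:59 + 4:00 = 10:59 on Oct 17.
Elapsed = 10:59 − 15:49 (+1 day) = 19 hours 10 minutes.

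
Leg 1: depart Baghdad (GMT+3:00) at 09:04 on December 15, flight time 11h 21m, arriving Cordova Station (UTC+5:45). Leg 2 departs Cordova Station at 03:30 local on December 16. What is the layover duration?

Convert departure to UTC: 09:04 − 3:00 = 06:04 UTC on Dec 15.
Add 11 hours 21 minutes flight time → 17:25 UTC.
Cordova Station is UTC+5:45, so local arrival = 17:25 + 5:45 = 23:10 on Dec 15.
Layover = 03:30 − 23:10 (+1 day) = 4 hours 20 minutes.

4 hours 20 minutes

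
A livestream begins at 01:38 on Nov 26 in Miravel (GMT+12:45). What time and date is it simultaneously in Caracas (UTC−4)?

08:53 on Nov 25

In UTC: 01:38 − 12:45 = 12:53 on Nov 25.
Caracas is UTC−4:00: 12:53 − 4:00 = 08:53 on Nov 25.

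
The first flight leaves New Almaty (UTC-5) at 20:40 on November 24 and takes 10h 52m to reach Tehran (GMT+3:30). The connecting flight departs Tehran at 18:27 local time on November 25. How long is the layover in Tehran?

Convert departure to UTC: 20:40 + 5:00 = 01:40 UTC on Nov 25.
Add 10 hours 52 minutes flight time → 12:32 UTC.
Tehran is UTC+3:30, so local arrival = 12:32 + 3:30 = 16:02 on Nov 25.
Layover = 18:27 − 16:02 = 2 hours 25 minutes.

2 hours 25 minutes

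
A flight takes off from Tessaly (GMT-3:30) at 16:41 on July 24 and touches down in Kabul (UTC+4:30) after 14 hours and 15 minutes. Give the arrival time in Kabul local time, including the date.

Convert departure to UTC: 16:41 + 3:30 = 20:11 UTC on Jul 24.
Add 14 hours and 15 minutes travel time → 10:26 UTC (Jul 25).
Kabul is UTC+4:30, so local arrival = 10:26 + 4:30 = 14:56 on Jul 25.

14:56 on July 25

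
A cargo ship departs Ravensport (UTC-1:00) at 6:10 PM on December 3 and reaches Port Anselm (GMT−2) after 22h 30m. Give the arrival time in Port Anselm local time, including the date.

Convert departure to UTC: 6:10 PM + 1:00 = 7:10 PM UTC on Dec 3.
Add 22 hours and 30 minutes travel time → 5:40 PM UTC (Dec 4).
Port Anselm is UTC−2:00, so local arrival = 5:40 PM − 2:00 = 3:40 PM on Dec 4.

3:40 PM on December 4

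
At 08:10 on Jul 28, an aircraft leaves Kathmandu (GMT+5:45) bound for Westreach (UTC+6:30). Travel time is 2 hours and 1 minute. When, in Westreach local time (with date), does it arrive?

10:56 on July 28

Convert departure to UTC: 08:10 − 5:45 = 02:25 UTC on Jul 28.
Add 2 hours 1 minute travel time → 04:26 UTC.
Westreach is UTC+6:30, so local arrival = 04:26 + 6:30 = 10:56 on Jul 28.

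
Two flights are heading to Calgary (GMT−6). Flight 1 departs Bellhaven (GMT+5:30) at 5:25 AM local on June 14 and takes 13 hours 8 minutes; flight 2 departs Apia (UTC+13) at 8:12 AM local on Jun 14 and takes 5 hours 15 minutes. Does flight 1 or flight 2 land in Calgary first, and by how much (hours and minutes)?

Flight 1 in UTC: 5:25 AM − 5:30 = 11:55 PM on Jun 13.
+13 hours and 8 minutes → arrive 1:03 PM UTC on Jun 14.
Flight 2 in UTC: 8:12 AM − 13:00 = 7:12 PM on Jun 13.
+5 hours 15 minutes → arrive 12:27 AM UTC on Jun 14.
Flight 2 lands earlier by 12 hours 36 minutes.

the second, by 12 hours 36 minutes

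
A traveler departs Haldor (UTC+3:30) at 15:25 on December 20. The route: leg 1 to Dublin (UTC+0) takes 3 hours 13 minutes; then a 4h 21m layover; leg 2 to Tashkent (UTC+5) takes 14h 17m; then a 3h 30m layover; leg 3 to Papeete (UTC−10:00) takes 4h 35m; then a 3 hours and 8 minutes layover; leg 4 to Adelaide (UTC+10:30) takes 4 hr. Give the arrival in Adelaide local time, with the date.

11:29 on December 22

Convert departure to UTC: 15:25 − 3:30 = 11:55 UTC on Dec 20.
Add 3 hours 13 minutes leg 1 → 15:08 UTC.
Add 4 hours 21 minutes layover in Dublin → 19:29 UTC.
Add 14 hours 17 minutes leg 2 → 09:46 UTC (Dec 21).
Add 3 hours and 30 minutes layover in Tashkent → 13:16 UTC.
Add 4 hours and 35 minutes leg 3 → 17:51 UTC.
Add 3 hours and 8 minutes layover in Papeete → 20:59 UTC.
Add 4 hours leg 4 → 00:59 UTC (Dec 22).
Adelaide is UTC+10:30, so local arrival = 00:59 + 10:30 = 11:29 on Dec 22.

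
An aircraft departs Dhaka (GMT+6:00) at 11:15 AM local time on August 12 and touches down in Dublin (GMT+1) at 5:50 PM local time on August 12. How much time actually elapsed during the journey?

Departure in UTC: 11:15 AM − 6:00 = 5:15 AM on Aug 12.
Arrival in UTC: 5:50 PM − 1:00 = 4:50 PM on Aug 12.
Elapsed = 4:50 PM − 5:15 AM = 11 hours 35 minutes.

11 hours 35 minutes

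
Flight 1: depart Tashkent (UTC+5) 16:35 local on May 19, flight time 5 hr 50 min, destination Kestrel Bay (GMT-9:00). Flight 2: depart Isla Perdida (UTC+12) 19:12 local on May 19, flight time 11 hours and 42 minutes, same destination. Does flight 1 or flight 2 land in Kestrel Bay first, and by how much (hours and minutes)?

the first, by 1 hour 29 minutes

Flight 1 in UTC: 16:35 − 5:00 = 11:35 on May 19.
+5 hours and 50 minutes → arrive 17:25 UTC on May 19.
Flight 2 in UTC: 19:12 − 12:00 = 07:12 on May 19.
+11 hours 42 minutes → arrive 18:54 UTC on May 19.
Flight 1 lands earlier by 1 hour 29 minutes.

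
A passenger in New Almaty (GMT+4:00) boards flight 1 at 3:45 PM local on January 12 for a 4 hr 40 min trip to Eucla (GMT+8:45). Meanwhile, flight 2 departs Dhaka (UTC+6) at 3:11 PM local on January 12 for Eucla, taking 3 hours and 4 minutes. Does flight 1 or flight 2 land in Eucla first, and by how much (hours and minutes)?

the second, by 4 hours 10 minutes

Flight 1 in UTC: 3:45 PM − 4:00 = 11:45 AM on Jan 12.
+4 hours and 40 minutes → arrive 4:25 PM UTC on Jan 12.
Flight 2 in UTC: 3:11 PM − 6:00 = 9:11 AM on Jan 12.
+3 hours 4 minutes → arrive 12:15 PM UTC on Jan 12.
Flight 2 lands earlier by 4 hours 10 minutes.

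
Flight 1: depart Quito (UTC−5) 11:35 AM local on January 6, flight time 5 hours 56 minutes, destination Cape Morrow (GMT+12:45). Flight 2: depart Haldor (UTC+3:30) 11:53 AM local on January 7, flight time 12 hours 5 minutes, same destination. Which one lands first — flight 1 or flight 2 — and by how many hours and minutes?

the first, by 21 hours 57 minutes

Flight 1 in UTC: 11:35 AM + 5:00 = 4:35 PM on Jan 6.
+5 hours 56 minutes → arrive 10:31 PM UTC on Jan 6.
Flight 2 in UTC: 11:53 AM − 3:30 = 8:23 AM on Jan 7.
+12 hours and 5 minutes → arrive 8:28 PM UTC on Jan 7.
Flight 1 lands earlier by 21 hours 57 minutes.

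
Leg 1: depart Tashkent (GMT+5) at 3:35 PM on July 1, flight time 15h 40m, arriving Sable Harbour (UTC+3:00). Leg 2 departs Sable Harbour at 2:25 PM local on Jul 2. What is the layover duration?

Convert departure to UTC: 3:35 PM − 5:00 = 10:35 AM UTC on Jul 1.
Add 15 hours and 40 minutes flight time → 2:15 AM UTC (Jul 2).
Sable Harbour is UTC+3:00, so local arrival = 2:15 AM + 3:00 = 5:15 AM on Jul 2.
Layover = 2:25 PM − 5:15 AM = 9 hours 10 minutes.

9 hours 10 minutes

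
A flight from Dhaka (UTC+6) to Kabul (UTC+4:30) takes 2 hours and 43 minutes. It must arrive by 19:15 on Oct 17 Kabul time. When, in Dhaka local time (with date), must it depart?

18:02 on Oct 17

Target arrival in UTC: 19:15 − 4:30 = 14:45 on Oct 17.
Subtract 2 hours and 43 minutes → departure 12:02 UTC on Oct 17.
Dhaka is UTC+6:00: 12:02 + 6:00 = 18:02 on Oct 17.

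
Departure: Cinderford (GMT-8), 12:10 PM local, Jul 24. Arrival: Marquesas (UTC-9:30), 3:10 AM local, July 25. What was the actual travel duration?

16 hours 30 minutes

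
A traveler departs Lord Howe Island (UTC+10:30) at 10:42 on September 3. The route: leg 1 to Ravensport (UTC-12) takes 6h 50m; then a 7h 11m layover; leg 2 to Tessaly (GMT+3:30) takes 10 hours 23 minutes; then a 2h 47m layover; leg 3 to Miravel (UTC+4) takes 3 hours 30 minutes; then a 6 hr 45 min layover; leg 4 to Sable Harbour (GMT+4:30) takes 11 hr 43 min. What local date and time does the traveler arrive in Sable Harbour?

05:51 on Sep 5

Convert departure to UTC: 10:42 − 10:30 = 00:12 UTC on Sep 3.
Add 6 hours and 50 minutes leg 1 → 07:02 UTC.
Add 7 hours 11 minutes layover in Ravensport → 14:13 UTC.
Add 10 hours and 23 minutes leg 2 → 00:36 UTC (Sep 4).
Add 2 hours 47 minutes layover in Tessaly → 03:23 UTC.
Add 3 hours and 30 minutes leg 3 → 06:53 UTC.
Add 6 hours and 45 minutes layover in Miravel → 13:38 UTC.
Add 11 hours 43 minutes leg 4 → 01:21 UTC (Sep 5).
Sable Harbour is UTC+4:30, so local arrival = 01:21 + 4:30 = 05:51 on Sep 5.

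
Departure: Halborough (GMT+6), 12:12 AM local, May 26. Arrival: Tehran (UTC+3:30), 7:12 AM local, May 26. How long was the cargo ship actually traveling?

Departure in UTC: 12:12 AM − 6:00 = 6:12 PM on May 25.
Arrival in UTC: 7:12 AM − 3:30 = 3:42 AM on May 26.
Elapsed = 3:42 AM − 6:12 PM (+1 day) = 9 hours 30 minutes.

9 hours 30 minutes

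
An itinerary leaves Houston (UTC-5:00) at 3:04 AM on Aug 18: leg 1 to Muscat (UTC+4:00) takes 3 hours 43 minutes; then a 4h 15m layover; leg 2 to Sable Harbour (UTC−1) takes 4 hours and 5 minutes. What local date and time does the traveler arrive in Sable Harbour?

Convert departure to UTC: 3:04 AM + 5:00 = 8:04 AM UTC on Aug 18.
Add 3 hours 43 minutes leg 1 → 11:47 AM UTC.
Add 4 hours and 15 minutes layover in Muscat → 4:02 PM UTC.
Add 4 hours 5 minutes leg 2 → 8:07 PM UTC.
Sable Harbour is UTC−1:00, so local arrival = 8:07 PM − 1:00 = 7:07 PM on Aug 18.

7:07 PM on August 18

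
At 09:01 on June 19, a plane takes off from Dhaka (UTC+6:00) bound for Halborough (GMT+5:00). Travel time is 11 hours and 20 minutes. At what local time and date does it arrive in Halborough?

19:21 on Jun 19

Convert departure to UTC: 09:01 − 6:00 = 03:01 UTC on Jun 19.
Add 11 hours and 20 minutes travel time → 14:21 UTC.
Halborough is UTC+5:00, so local arrival = 14:21 + 5:00 = 19:21 on Jun 19.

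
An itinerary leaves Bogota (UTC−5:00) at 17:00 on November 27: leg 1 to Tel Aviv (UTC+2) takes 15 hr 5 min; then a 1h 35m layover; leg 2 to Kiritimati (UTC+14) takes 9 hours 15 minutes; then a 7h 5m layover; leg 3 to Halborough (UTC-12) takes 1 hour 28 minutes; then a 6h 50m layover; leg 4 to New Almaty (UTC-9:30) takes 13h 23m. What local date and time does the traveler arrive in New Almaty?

Convert departure to UTC: 17:00 + 5:00 = 22:00 UTC on Nov 27.
Add 15 hours 5 minutes leg 1 → 13:05 UTC (Nov 28).
Add 1 hour and 35 minutes layover in Tel Aviv → 14:40 UTC.
Add 9 hours and 15 minutes leg 2 → 23:55 UTC.
Add 7 hours 5 minutes layover in Kiritimati → 07:00 UTC (Nov 29).
Add 1 hour and 28 minutes leg 3 → 08:28 UTC.
Add 6 hours and 50 minutes layover in Halborough → 15:18 UTC.
Add 13 hours 23 minutes leg 4 → 04:41 UTC (Nov 30).
New Almaty is UTC−9:30, so local arrival = 04:41 − 9:30 = 19:11 on Nov 29.

19:11 on Nov 29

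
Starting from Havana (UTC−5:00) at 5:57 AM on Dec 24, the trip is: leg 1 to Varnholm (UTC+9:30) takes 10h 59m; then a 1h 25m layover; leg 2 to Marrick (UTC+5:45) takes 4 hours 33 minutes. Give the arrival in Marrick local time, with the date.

Convert departure to UTC: 5:57 AM + 5:00 = 10:57 AM UTC on Dec 24.
Add 10 hours and 59 minutes leg 1 → 9:56 PM UTC.
Add 1 hour and 25 minutes layover in Varnholm → 11:21 PM UTC.
Add 4 hours 33 minutes leg 2 → 3:54 AM UTC (Dec 25).
Marrick is UTC+5:45, so local arrival = 3:54 AM + 5:45 = 9:39 AM on Dec 25.

9:39 AM on December 25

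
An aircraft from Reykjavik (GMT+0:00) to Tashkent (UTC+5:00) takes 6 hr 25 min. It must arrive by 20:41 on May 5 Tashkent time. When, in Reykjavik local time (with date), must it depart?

09:16 on May 5

Target arrival in UTC: 20:41 − 5:00 = 15:41 on May 5.
Subtract 6 hours and 25 minutes → departure 09:16 UTC on May 5.
Reykjavik is UTC+0, so departure is 09:16 on May 5.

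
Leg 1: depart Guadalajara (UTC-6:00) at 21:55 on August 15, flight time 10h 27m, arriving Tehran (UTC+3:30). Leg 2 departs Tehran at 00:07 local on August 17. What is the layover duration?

Convert departure to UTC: 21:55 + 6:00 = 03:55 UTC on Aug 16.
Add 10 hours and 27 minutes flight time → 14:22 UTC.
Tehran is UTC+3:30, so local arrival = 14:22 + 3:30 = 17:52 on Aug 16.
Layover = 00:07 − 17:52 (+1 day) = 6 hours 15 minutes.

6 hours 15 minutes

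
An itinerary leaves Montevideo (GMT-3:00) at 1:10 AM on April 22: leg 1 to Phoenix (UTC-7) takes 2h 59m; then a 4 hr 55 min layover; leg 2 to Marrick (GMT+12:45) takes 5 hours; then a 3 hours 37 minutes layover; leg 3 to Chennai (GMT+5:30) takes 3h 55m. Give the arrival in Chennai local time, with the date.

6:06 AM on April 23

Convert departure to UTC: 1:10 AM + 3:00 = 4:10 AM UTC on Apr 22.
Add 2 hours and 59 minutes leg 1 → 7:09 AM UTC.
Add 4 hours 55 minutes layover in Phoenix → 12:04 PM UTC.
Add 5 hours leg 2 → 5:04 PM UTC.
Add 3 hours and 37 minutes layover in Marrick → 8:41 PM UTC.
Add 3 hours 55 minutes leg 3 → 12:36 AM UTC (Apr 23).
Chennai is UTC+5:30, so local arrival = 12:36 AM + 5:30 = 6:06 AM on Apr 23.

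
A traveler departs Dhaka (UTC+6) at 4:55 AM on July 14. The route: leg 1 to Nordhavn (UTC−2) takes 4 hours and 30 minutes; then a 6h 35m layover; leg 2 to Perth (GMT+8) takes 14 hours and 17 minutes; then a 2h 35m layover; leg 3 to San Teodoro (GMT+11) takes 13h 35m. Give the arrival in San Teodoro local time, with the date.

3:27 AM on July 16

Convert departure to UTC: 4:55 AM − 6:00 = 10:55 PM UTC on Jul 13.
Add 4 hours and 30 minutes leg 1 → 3:25 AM UTC (Jul 14).
Add 6 hours 35 minutes layover in Nordhavn → 10:00 AM UTC.
Add 14 hours 17 minutes leg 2 → 12:17 AM UTC (Jul 15).
Add 2 hours 35 minutes layover in Perth → 2:52 AM UTC.
Add 13 hours 35 minutes leg 3 → 4:27 PM UTC.
San Teodoro is UTC+11:00, so local arrival = 4:27 PM + 11:00 = 3:27 AM on Jul 16.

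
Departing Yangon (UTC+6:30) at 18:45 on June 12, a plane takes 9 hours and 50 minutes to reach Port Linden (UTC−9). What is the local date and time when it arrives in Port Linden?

13:05 on June 12

Port Linden is 15:30 behind Yangon.
After 9 hours 50 minutes it is 04:35 (Jun 13) in Yangon.
Shift by the zone difference: 04:35 − 15:30 = 13:05 on Jun 12 in Port Linden.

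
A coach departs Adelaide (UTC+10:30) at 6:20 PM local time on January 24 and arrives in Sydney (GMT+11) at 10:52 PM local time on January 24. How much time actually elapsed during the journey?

Departure in UTC: 6:20 PM − 10:30 = 7:50 AM on Jan 24.
Arrival in UTC: 10:52 PM − 11:00 = 11:52 AM on Jan 24.
Elapsed = 11:52 AM − 7:50 AM = 4 hours 2 minutes.

4 hours 2 minutes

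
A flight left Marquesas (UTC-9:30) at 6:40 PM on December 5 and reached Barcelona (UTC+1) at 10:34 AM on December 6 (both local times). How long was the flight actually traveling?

5 hours 24 minutes

Departure in UTC: 6:40 PM + 9:30 = 4:10 AM on Dec 6.
Arrival in UTC: 10:34 AM − 1:00 = 9:34 AM on Dec 6.
Elapsed = 9:34 AM − 4:10 AM = 5 hours 24 minutes.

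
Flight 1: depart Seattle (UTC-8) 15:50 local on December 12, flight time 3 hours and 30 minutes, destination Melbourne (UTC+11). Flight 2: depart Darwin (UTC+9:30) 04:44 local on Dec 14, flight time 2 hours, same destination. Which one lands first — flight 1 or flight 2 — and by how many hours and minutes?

Flight 1 in UTC: 15:50 + 8:00 = 23:50 on Dec 12.
+3 hours and 30 minutes → arrive 03:20 UTC on Dec 13.
Flight 2 in UTC: 04:44 − 9:30 = 19:14 on Dec 13.
+2 hours → arrive 21:14 UTC on Dec 13.
Flight 1 lands earlier by 17 hours 54 minutes.

the first, by 17 hours 54 minutes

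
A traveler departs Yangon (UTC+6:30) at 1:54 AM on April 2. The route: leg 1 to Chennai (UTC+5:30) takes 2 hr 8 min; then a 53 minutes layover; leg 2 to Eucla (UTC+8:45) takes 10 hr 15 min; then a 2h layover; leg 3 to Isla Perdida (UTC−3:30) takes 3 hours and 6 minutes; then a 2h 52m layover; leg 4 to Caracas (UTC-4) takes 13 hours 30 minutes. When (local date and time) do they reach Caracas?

2:08 AM on April 3

Convert departure to UTC: 1:54 AM − 6:30 = 7:24 PM UTC on Apr 1.
Add 2 hours 8 minutes leg 1 → 9:32 PM UTC.
Add 53 minutes layover in Chennai → 10:25 PM UTC.
Add 10 hours 15 minutes leg 2 → 8:40 AM UTC (Apr 2).
Add 2 hours layover in Eucla → 10:40 AM UTC.
Add 3 hours 6 minutes leg 3 → 1:46 PM UTC.
Add 2 hours and 52 minutes layover in Isla Perdida → 4:38 PM UTC.
Add 13 hours and 30 minutes leg 4 → 6:08 AM UTC (Apr 3).
Caracas is UTC−4:00, so local arrival = 6:08 AM − 4:00 = 2:08 AM on Apr 3.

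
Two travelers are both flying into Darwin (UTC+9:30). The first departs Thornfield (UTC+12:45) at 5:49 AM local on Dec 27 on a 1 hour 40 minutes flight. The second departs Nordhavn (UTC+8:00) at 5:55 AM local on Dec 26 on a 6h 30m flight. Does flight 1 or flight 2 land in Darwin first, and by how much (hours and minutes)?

the second, by 14 hours 19 minutes

Flight 1 in UTC: 5:49 AM − 12:45 = 5:04 PM on Dec 26.
+1 hour 40 minutes → arrive 6:44 PM UTC on Dec 26.
Flight 2 in UTC: 5:55 AM − 8:00 = 9:55 PM on Dec 25.
+6 hours 30 minutes → arrive 4:25 AM UTC on Dec 26.
Flight 2 lands earlier by 14 hours 19 minutes.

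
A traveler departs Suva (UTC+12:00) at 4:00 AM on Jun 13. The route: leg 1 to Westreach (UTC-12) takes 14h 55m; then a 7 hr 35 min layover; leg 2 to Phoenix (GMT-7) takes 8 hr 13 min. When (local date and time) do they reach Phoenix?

3:43 PM on June 13

Convert departure to UTC: 4:00 AM − 12:00 = 4:00 PM UTC on Jun 12.
Add 14 hours 55 minutes leg 1 → 6:55 AM UTC (Jun 13).
Add 7 hours 35 minutes layover in Westreach → 2:30 PM UTC.
Add 8 hours and 13 minutes leg 2 → 10:43 PM UTC.
Phoenix is UTC−7:00, so local arrival = 10:43 PM − 7:00 = 3:43 PM on Jun 13.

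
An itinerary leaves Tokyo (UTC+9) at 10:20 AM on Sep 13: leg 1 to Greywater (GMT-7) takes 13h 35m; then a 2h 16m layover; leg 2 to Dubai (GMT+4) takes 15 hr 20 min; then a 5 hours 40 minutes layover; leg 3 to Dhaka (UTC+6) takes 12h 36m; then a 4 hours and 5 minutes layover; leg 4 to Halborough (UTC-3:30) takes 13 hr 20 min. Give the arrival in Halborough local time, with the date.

4:42 PM on Sep 15

Convert departure to UTC: 10:20 AM − 9:00 = 1:20 AM UTC on Sep 13.
Add 13 hours 35 minutes leg 1 → 2:55 PM UTC.
Add 2 hours and 16 minutes layover in Greywater → 5:11 PM UTC.
Add 15 hours and 20 minutes leg 2 → 8:31 AM UTC (Sep 14).
Add 5 hours and 40 minutes layover in Dubai → 2:11 PM UTC.
Add 12 hours 36 minutes leg 3 → 2:47 AM UTC (Sep 15).
Add 4 hours and 5 minutes layover in Dhaka → 6:52 AM UTC.
Add 13 hours 20 minutes leg 4 → 8:12 PM UTC.
Halborough is UTC−3:30, so local arrival = 8:12 PM − 3:30 = 4:42 PM on Sep 15.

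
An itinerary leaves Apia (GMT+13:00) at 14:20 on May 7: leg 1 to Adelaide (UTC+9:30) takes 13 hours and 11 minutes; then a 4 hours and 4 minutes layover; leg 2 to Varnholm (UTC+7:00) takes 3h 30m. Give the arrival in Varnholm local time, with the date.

Convert departure to UTC: 14:20 − 13:00 = 01:20 UTC on May 7.
Add 13 hours 11 minutes leg 1 → 14:31 UTC.
Add 4 hours and 4 minutes layover in Adelaide → 18:35 UTC.
Add 3 hours 30 minutes leg 2 → 22:05 UTC.
Varnholm is UTC+7:00, so local arrival = 22:05 + 7:00 = 05:05 on May 8.

05:05 on May 8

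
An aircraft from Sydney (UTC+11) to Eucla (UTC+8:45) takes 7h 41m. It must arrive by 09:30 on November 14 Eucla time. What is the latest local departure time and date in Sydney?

Target arrival in UTC: 09:30 − 8:45 = 00:45 on Nov 14.
Subtract 7 hours 41 minutes → departure 17:04 UTC on Nov 13.
Sydney is UTC+11:00: 17:04 + 11:00 = 04:04 on Nov 14.

04:04 on Nov 14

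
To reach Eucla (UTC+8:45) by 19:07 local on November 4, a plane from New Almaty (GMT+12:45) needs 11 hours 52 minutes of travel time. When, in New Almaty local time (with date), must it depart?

Target arrival in UTC: 19:07 − 8:45 = 10:22 on Nov 4.
Subtract 11 hours and 52 minutes → departure 22:30 UTC on Nov 3.
New Almaty is UTC+12:45: 22:30 + 12:45 = 11:15 on Nov 4.

11:15 on Nov 4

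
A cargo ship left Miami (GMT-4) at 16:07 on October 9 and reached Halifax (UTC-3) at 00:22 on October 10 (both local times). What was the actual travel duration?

7 hours 15 minutes

Halifax is 1:00 ahead of Miami.
Clock-face elapsed time (ignoring zones) is 8 hours 15 minutes.
Actual elapsed = 8 hours 15 minutes − 1:00 = 7 hours 15 minutes.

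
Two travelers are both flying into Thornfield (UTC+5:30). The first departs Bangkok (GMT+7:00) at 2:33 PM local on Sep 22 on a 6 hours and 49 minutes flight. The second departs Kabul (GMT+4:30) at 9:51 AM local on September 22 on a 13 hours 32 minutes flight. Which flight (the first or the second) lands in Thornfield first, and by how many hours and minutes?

the first, by 4 hours 31 minutes

Flight 1 in UTC: 2:33 PM − 7:00 = 7:33 AM on Sep 22.
+6 hours 49 minutes → arrive 2:22 PM UTC on Sep 22.
Flight 2 in UTC: 9:51 AM − 4:30 = 5:21 AM on Sep 22.
+13 hours 32 minutes → arrive 6:53 PM UTC on Sep 22.
Flight 1 lands earlier by 4 hours 31 minutes.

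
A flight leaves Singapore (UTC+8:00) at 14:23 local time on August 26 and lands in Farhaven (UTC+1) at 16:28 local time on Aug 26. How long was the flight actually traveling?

Departure in UTC: 14:23 − 8:00 = 06:23 on Aug 26.
Arrival in UTC: 16:28 − 1:00 = 15:28 on Aug 26.
Elapsed = 15:28 − 06:23 = 9 hours 5 minutes.

9 hours 5 minutes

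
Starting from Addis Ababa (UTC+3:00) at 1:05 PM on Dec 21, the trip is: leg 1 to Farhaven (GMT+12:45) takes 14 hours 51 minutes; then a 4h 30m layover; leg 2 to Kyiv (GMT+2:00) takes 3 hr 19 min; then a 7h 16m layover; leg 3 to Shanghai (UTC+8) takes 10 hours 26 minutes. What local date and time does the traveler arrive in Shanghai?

10:27 AM on December 23

Convert departure to UTC: 1:05 PM − 3:00 = 10:05 AM UTC on Dec 21.
Add 14 hours 51 minutes leg 1 → 12:56 AM UTC (Dec 22).
Add 4 hours and 30 minutes layover in Farhaven → 5:26 AM UTC.
Add 3 hours 19 minutes leg 2 → 8:45 AM UTC.
Add 7 hours 16 minutes layover in Kyiv → 4:01 PM UTC.
Add 10 hours 26 minutes leg 3 → 2:27 AM UTC (Dec 23).
Shanghai is UTC+8:00, so local arrival = 2:27 AM + 8:00 = 10:27 AM on Dec 23.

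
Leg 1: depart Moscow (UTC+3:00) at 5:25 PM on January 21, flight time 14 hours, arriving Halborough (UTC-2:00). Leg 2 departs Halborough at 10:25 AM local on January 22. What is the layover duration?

8 hours

Convert departure to UTC: 5:25 PM − 3:00 = 2:25 PM UTC on Jan 21.
Add 14 hours flight time → 4:25 AM UTC (Jan 22).
Halborough is UTC−2:00, so local arrival = 4:25 AM − 2:00 = 2:25 AM on Jan 22.
Layover = 10:25 AM − 2:25 AM = 8 hours.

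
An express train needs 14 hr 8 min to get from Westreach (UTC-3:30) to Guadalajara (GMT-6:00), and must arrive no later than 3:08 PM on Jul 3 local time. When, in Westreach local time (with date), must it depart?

Target arrival in UTC: 3:08 PM + 6:00 = 9:08 PM on Jul 3.
Subtract 14 hours 8 minutes → departure 7:00 AM UTC on Jul 3.
Westreach is UTC−3:30: 7:00 AM − 3:30 = 3:30 AM on Jul 3.

3:30 AM on July 3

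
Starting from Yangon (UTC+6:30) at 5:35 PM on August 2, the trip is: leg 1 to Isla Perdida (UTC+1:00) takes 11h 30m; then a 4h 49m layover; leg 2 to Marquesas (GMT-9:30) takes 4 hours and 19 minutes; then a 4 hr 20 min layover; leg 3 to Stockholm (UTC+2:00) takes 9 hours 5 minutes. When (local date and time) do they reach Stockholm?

11:08 PM on Aug 3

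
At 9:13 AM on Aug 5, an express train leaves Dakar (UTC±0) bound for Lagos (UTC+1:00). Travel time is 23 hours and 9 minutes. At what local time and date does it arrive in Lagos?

Dakar is at UTC+0, so departure is already 9:13 AM UTC on Aug 5.
Add 23 hours 9 minutes travel time → 8:22 AM UTC (Aug 6).
Lagos is UTC+1:00, so local arrival = 8:22 AM + 1:00 = 9:22 AM on Aug 6.

9:22 AM on August 6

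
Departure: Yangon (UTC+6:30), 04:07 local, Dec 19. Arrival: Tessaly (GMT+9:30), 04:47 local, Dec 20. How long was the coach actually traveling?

Departure in UTC: 04:07 − 6:30 = 21:37 on Dec 18.
Arrival in UTC: 04:47 − 9:30 = 19:17 on Dec 19.
Elapsed = 19:17 − 21:37 (+1 day) = 21 hours 40 minutes.

21 hours 40 minutes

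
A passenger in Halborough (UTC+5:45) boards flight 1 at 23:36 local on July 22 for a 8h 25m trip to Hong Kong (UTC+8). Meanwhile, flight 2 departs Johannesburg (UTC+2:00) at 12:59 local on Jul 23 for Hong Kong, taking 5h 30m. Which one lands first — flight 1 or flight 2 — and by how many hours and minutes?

the first, by 14 hours 13 minutes

Flight 1 in UTC: 23:36 − 5:45 = 17:51 on Jul 22.
+8 hours and 25 minutes → arrive 02:16 UTC on Jul 23.
Flight 2 in UTC: 12:59 − 2:00 = 10:59 on Jul 23.
+5 hours 30 minutes → arrive 16:29 UTC on Jul 23.
Flight 1 lands earlier by 14 hours 13 minutes.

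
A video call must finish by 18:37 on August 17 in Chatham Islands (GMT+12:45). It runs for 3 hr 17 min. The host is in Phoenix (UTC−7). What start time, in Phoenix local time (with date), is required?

19:35 on Aug 16

Target end time in UTC: 18:37 − 12:45 = 05:52 on Aug 17.
Subtract 3 hours 17 minutes → start 02:35 UTC on Aug 17.
Phoenix is UTC−7:00: 02:35 − 7:00 = 19:35 on Aug 16.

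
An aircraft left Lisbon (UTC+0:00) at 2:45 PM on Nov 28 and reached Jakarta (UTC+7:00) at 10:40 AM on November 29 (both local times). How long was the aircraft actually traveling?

12 hours 55 minutes

Departure is already UTC: 2:45 PM on Nov 28.
Arrival in UTC: 10:40 AM − 7:00 = 3:40 AM on Nov 29.
Elapsed = 3:40 AM − 2:45 PM (+1 day) = 12 hours 55 minutes.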